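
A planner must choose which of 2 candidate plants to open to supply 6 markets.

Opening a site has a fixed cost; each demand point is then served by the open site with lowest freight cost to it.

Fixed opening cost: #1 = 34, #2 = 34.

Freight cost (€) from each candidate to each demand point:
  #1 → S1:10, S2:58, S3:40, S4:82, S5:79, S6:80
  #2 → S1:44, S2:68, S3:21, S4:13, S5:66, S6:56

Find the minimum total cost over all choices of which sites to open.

292

Open {#1, #2}: assign each demand point to its cheapest open site.
  S1→#1 10, S2→#1 58, S3→#2 21, S4→#2 13, S5→#2 66, S6→#2 56
  freight cost 224, fixed 68 → total 292.
Compare {#2}: freight cost 268 + fixed 34 = 302.
Compare {#1}: freight cost 349 + fixed 34 = 383.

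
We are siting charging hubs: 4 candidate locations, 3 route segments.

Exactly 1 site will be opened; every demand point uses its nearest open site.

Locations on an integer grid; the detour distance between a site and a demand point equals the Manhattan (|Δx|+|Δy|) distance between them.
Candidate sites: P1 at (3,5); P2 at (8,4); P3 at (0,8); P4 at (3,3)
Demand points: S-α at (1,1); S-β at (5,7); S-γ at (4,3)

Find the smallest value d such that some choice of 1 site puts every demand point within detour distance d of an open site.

Open {P1}.
  Farthest demand point is S-α at detour distance 6 (to P1); all others are ≤ 6.
With {P4} the worst case is 6.
With {P3} the worst case is 9.
No size-1 selection achieves below 6.

6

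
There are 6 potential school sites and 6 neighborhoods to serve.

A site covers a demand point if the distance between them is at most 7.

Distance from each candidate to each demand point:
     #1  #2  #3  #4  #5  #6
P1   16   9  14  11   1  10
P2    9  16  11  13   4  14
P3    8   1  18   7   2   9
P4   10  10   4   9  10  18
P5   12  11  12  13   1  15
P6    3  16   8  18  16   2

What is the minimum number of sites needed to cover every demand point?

Coverage sets (demand points within 7 of each site):
  P1: {#5}
  P2: {#5}
  P3: {#2, #4, #5}
  P4: {#3}
  P5: {#5}
  P6: {#1, #6}
No 2 sites suffice: every size-2 union leaves at least one demand point uncovered.
But {P3, P4, P6} covers everything, so the minimum is 3.

3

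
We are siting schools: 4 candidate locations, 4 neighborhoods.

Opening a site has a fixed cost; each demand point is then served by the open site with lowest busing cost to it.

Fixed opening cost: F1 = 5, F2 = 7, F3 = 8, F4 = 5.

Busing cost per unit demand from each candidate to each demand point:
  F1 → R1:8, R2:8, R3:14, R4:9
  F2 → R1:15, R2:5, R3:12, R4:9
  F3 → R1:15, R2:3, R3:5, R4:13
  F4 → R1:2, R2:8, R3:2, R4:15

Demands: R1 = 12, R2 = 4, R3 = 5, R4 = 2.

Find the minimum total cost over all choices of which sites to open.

82

Open {F1, F3, F4}: assign each demand point to its cheapest open site.
  R1→F4 12×2=24, R2→F3 4×3=12, R3→F4 5×2=10, R4→F1 2×9=18
  busing cost 64, fixed 18 → total 82.
Compare {F2, F4}: busing cost 72 + fixed 12 = 84.
Compare {F2, F3, F4}: busing cost 64 + fixed 20 = 84.
Compare {F3, F4}: busing cost 72 + fixed 13 = 85.
All other subsets cost ≥ 84. Minimum total cost: 82.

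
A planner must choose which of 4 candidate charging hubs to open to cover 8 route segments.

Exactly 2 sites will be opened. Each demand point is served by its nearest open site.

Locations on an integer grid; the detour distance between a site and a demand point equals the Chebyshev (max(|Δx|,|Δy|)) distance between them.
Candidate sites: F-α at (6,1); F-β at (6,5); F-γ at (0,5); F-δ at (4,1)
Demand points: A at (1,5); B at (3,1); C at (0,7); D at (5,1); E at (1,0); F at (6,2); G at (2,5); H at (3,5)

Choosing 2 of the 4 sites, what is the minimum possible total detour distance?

Open {F-γ, F-δ}.
  A→F-γ 1, B→F-δ 1, C→F-γ 2, D→F-δ 1, E→F-δ 3, F→F-δ 2, G→F-γ 2, H→F-γ 3  ⇒ total 15.
Compare {F-α, F-γ}: total 18.
Compare {F-α, F-δ}: total 24.
No size-2 selection does better; minimum is 15.

15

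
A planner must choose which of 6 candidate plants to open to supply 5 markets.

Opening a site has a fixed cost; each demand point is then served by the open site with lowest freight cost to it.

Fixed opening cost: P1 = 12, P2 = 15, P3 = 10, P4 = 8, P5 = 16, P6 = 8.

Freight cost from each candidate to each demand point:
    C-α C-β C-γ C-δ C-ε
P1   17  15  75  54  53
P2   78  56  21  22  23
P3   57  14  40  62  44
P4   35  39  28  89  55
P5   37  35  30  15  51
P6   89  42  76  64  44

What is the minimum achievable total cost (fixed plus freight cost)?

Open {P1, P2}: assign each demand point to its cheapest open site.
  C-α→P1 17, C-β→P1 15, C-γ→P2 21, C-δ→P2 22, C-ε→P2 23
  freight cost 98, fixed 27 → total 125.
Compare {P1, P2, P4}: freight cost 98 + fixed 35 = 133.
Compare {P1, P2, P6}: freight cost 98 + fixed 35 = 133.
Compare {P1, P2, P3}: freight cost 97 + fixed 37 = 134.
All other subsets cost ≥ 133. Minimum total cost: 125.

125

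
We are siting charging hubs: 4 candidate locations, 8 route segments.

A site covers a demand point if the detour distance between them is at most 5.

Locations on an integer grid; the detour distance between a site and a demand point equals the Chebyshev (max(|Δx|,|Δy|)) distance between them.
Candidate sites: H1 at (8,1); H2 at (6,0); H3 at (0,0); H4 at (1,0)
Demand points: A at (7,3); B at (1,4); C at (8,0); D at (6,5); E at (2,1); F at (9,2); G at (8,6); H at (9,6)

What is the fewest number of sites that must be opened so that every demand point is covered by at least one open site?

2

Coverage sets (demand points within 5 of each site):
  H1: {A, C, D, F, G, H}
  H2: {A, B, C, D, E, F}
  H3: {B, E}
  H4: {B, D, E}
No single site covers all 8 demand points.
But {H1, H2} covers everything, so the minimum is 2.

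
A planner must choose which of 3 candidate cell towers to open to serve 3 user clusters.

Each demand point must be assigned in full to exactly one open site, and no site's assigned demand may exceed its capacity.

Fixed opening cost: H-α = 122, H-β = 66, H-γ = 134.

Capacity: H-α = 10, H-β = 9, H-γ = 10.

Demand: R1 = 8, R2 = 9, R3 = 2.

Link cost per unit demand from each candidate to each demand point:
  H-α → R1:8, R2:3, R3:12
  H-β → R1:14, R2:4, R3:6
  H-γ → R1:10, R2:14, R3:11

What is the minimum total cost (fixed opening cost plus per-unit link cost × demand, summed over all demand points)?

Open {H-α, H-β}; cheapest assignment that respects the capacities:
  H-α (cap 10, load 10): R1, R3 — cost 8×8 + 2×12 = 88
  H-β (cap 9, load 9): R2 — cost 9×4 = 36
  Shipping 124, fixed 188 → total 312.
  Any other capacity-feasible assignment to {H-α, H-β} ships for at least 124.
Compare {H-β, H-γ}: its best feasible assignment gives total 338.
Compare {H-α, H-γ}: its best feasible assignment gives total 385.
Every other set of open sites that can feasibly serve all demand totals ≥ 338 even under its best assignment. Minimum: 312.

312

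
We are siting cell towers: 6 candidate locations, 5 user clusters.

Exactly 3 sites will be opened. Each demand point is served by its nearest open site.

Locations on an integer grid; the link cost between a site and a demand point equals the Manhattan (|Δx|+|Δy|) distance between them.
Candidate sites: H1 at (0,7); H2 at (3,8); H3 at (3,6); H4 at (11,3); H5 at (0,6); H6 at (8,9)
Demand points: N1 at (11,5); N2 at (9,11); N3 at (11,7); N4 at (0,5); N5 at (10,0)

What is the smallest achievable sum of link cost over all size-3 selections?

Open {H4, H5, H6}.
  N1→H4 2, N2→H6 3, N3→H4 4, N4→H5 1, N5→H4 4  ⇒ total 14.
Compare {H1, H4, H6}: total 15.
Compare {H3, H4, H6}: total 17.
No size-3 selection does better; minimum is 14.

14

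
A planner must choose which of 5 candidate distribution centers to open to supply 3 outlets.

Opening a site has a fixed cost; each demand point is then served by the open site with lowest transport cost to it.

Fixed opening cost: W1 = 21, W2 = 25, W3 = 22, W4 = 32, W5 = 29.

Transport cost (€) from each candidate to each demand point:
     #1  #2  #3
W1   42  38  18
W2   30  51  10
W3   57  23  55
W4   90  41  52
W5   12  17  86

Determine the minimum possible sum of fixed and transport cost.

93

Open {W2, W5}: assign each demand point to its cheapest open site.
  #1→W5 12, #2→W5 17, #3→W2 10
  transport cost 39, fixed 54 → total 93.
Compare {W1, W5}: transport cost 47 + fixed 50 = 97.
Compare {W2, W3}: transport cost 63 + fixed 47 = 110.
Compare {W1, W2, W5}: transport cost 39 + fixed 75 = 114.
All other subsets cost ≥ 97. Minimum total cost: 93.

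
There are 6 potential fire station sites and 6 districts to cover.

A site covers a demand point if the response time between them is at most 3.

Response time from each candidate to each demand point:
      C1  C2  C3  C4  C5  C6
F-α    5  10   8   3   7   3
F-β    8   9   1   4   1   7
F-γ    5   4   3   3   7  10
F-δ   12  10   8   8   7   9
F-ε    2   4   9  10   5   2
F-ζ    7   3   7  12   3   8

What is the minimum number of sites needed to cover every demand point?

3

Coverage sets (demand points within 3 of each site):
  F-α: {C4, C6}
  F-β: {C3, C5}
  F-γ: {C3, C4}
  F-δ: {}
  F-ε: {C1, C6}
  F-ζ: {C2, C5}
No 2 sites suffice: every size-2 union leaves at least one demand point uncovered.
But {F-γ, F-ε, F-ζ} covers everything, so the minimum is 3.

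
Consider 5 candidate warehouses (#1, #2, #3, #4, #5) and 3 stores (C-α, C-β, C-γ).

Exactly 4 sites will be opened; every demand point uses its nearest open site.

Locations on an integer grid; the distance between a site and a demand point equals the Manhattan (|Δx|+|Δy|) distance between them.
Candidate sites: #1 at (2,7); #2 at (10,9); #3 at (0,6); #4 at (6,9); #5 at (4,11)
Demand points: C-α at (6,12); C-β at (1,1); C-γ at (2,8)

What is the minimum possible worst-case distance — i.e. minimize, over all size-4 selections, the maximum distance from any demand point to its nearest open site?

Open {#1, #2, #3, #4}.
  Farthest demand point is C-β at distance 6 (to #3); all others are ≤ 6.
With {#1, #2, #3, #5} the worst case is 6.
With {#1, #3, #4, #5} the worst case is 6.
No size-4 selection achieves below 6.

6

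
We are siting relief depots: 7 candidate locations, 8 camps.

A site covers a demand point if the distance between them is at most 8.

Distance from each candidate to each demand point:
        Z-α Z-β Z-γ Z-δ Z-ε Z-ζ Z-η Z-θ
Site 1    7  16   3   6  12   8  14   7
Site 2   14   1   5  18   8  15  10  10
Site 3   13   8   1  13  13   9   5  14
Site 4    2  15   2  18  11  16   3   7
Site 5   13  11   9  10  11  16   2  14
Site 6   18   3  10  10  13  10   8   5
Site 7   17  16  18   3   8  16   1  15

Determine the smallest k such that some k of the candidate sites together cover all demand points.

3

Coverage sets (demand points within 8 of each site):
  Site 1: {Z-α, Z-γ, Z-δ, Z-ζ, Z-θ}
  Site 2: {Z-β, Z-γ, Z-ε}
  Site 3: {Z-β, Z-γ, Z-η}
  Site 4: {Z-α, Z-γ, Z-η, Z-θ}
  Site 5: {Z-η}
  Site 6: {Z-β, Z-η, Z-θ}
  Site 7: {Z-δ, Z-ε, Z-η}
No 2 sites suffice: every size-2 union leaves at least one demand point uncovered.
But {Site 1, Site 2, Site 3} covers everything, so the minimum is 3.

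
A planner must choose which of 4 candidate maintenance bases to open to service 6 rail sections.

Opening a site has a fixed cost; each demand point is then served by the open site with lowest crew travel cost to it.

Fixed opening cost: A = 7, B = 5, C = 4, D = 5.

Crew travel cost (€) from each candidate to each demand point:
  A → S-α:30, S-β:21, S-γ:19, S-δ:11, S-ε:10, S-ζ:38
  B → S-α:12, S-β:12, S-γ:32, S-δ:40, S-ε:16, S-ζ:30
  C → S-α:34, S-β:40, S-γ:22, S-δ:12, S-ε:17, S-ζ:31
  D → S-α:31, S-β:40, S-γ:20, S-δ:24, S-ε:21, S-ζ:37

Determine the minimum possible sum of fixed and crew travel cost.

106

Open {A, B}: assign each demand point to its cheapest open site.
  S-α→B 12, S-β→B 12, S-γ→A 19, S-δ→A 11, S-ε→A 10, S-ζ→B 30
  crew travel cost 94, fixed 12 → total 106.
Compare {A, B, C}: crew travel cost 94 + fixed 16 = 110.
Compare {A, B, D}: crew travel cost 94 + fixed 17 = 111.
Compare {B, C}: crew travel cost 104 + fixed 9 = 113.
All other subsets cost ≥ 110. Minimum total cost: 106.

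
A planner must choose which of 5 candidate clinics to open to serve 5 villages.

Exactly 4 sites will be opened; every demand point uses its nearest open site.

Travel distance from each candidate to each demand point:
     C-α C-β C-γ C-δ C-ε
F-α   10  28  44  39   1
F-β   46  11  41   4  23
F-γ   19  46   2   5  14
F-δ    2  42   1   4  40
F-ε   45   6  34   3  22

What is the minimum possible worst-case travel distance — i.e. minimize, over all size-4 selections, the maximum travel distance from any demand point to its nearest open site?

6

Open {F-α, F-β, F-δ, F-ε}.
  Farthest demand point is C-β at travel distance 6 (to F-ε); all others are ≤ 6.
With {F-α, F-γ, F-δ, F-ε} the worst case is 6.
With {F-α, F-β, F-γ, F-ε} the worst case is 10.
No size-4 selection achieves below 6.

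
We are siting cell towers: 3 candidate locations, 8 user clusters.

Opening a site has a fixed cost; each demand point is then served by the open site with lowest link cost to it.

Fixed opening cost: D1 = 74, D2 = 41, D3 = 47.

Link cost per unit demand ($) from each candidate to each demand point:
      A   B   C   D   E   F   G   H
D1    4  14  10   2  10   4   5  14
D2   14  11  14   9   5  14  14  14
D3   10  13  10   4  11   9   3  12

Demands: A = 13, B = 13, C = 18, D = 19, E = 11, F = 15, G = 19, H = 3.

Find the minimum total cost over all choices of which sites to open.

780

Open {D1, D2}: assign each demand point to its cheapest open site.
  A→D1 13×4=52, B→D2 13×11=143, C→D1 18×10=180, D→D1 19×2=38, E→D2 11×5=55, F→D1 15×4=60, G→D1 19×5=95, H→D1 3×14=42
  link cost 665, fixed 115 → total 780.
Compare {D1, D2, D3}: link cost 621 + fixed 162 = 783.
Compare {D1, D3}: link cost 702 + fixed 121 = 823.
Compare {D1}: link cost 759 + fixed 74 = 833.
All other subsets cost ≥ 783. Minimum total cost: 780.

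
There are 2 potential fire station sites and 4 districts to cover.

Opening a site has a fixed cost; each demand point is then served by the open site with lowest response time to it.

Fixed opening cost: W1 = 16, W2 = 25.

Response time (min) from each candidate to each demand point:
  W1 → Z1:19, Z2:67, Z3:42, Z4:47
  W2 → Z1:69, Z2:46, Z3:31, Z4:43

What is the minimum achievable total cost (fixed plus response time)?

Open {W1, W2}: assign each demand point to its cheapest open site.
  Z1→W1 19, Z2→W2 46, Z3→W2 31, Z4→W2 43
  response time 139, fixed 41 → total 180.
Compare {W1}: response time 175 + fixed 16 = 191.
Compare {W2}: response time 189 + fixed 25 = 214.

180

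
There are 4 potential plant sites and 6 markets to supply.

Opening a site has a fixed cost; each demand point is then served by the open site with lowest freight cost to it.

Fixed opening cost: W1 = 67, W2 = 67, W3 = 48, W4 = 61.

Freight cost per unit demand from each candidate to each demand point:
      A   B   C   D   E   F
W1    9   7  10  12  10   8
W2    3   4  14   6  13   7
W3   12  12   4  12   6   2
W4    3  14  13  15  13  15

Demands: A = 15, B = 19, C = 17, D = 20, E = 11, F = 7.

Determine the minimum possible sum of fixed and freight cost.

Open {W2, W3}: assign each demand point to its cheapest open site.
  A→W2 15×3=45, B→W2 19×4=76, C→W3 17×4=68, D→W2 20×6=120, E→W3 11×6=66, F→W3 7×2=14
  freight cost 389, fixed 115 → total 504.
Compare {W2, W3, W4}: freight cost 389 + fixed 176 = 565.
Compare {W1, W2, W3}: freight cost 389 + fixed 182 = 571.
Compare {W1, W2, W3, W4}: freight cost 389 + fixed 243 = 632.
All other subsets cost ≥ 565. Minimum total cost: 504.

504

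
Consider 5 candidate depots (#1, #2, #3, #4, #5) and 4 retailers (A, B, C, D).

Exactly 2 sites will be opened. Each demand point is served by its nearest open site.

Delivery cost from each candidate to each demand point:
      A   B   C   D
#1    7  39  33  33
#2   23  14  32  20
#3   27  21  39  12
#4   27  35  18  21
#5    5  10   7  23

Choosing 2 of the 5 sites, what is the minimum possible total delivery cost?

34

Open {#3, #5}.
  A→#5 5, B→#5 10, C→#5 7, D→#3 12  ⇒ total 34.
Compare {#2, #5}: total 42.
Compare {#4, #5}: total 43.
No size-2 selection does better; minimum is 34.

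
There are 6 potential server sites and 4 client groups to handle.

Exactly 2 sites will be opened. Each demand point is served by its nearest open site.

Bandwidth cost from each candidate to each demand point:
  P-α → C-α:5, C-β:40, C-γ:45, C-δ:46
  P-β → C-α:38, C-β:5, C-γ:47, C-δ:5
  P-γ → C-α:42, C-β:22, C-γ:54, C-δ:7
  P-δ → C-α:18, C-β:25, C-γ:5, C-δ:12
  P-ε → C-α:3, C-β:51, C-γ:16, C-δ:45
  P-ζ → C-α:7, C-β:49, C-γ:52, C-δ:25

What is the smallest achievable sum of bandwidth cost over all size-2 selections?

Open {P-β, P-ε}.
  C-α→P-ε 3, C-β→P-β 5, C-γ→P-ε 16, C-δ→P-β 5  ⇒ total 29.
Compare {P-β, P-δ}: total 33.
Compare {P-δ, P-ε}: total 45.
No size-2 selection does better; minimum is 29.

29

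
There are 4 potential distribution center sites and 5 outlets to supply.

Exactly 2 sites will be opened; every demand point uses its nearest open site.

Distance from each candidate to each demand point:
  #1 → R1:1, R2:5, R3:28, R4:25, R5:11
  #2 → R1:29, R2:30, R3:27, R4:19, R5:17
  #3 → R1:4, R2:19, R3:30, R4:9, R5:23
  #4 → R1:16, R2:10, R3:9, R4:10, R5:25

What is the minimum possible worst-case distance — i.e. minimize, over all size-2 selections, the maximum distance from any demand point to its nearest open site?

Open {#1, #4}.
  Farthest demand point is R5 at distance 11 (to #1); all others are ≤ 11.
With {#2, #4} the worst case is 17.
With {#3, #4} the worst case is 23.
No size-2 selection achieves below 11.

11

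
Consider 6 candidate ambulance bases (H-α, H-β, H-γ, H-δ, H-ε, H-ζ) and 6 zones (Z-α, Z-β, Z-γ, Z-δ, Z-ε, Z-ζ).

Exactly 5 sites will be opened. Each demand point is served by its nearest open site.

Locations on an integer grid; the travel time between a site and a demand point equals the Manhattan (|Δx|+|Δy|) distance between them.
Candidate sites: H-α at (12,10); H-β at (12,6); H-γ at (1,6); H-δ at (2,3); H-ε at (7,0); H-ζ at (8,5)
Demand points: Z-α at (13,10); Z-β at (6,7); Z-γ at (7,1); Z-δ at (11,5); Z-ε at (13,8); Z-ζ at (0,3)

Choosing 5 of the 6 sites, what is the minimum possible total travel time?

Open {H-α, H-β, H-δ, H-ε, H-ζ}.
  Z-α→H-α 1, Z-β→H-ζ 4, Z-γ→H-ε 1, Z-δ→H-β 2, Z-ε→H-α 3, Z-ζ→H-δ 2  ⇒ total 13.
Compare {H-α, H-γ, H-δ, H-ε, H-ζ}: total 14.
Compare {H-α, H-β, H-γ, H-δ, H-ε}: total 15.
No size-5 selection does better; minimum is 13.

13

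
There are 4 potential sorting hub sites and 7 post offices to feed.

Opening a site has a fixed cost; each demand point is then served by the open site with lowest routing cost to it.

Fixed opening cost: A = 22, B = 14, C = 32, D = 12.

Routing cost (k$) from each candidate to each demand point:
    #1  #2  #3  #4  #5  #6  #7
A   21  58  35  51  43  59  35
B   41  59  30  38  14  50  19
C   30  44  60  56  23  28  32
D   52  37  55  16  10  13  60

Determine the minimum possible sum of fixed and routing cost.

192

Open {B, D}: assign each demand point to its cheapest open site.
  #1→B 41, #2→D 37, #3→B 30, #4→D 16, #5→D 10, #6→D 13, #7→B 19
  routing cost 166, fixed 26 → total 192.
Compare {A, B, D}: routing cost 146 + fixed 48 = 194.
Compare {A, D}: routing cost 167 + fixed 34 = 201.
Compare {B, C, D}: routing cost 155 + fixed 58 = 213.
All other subsets cost ≥ 194. Minimum total cost: 192.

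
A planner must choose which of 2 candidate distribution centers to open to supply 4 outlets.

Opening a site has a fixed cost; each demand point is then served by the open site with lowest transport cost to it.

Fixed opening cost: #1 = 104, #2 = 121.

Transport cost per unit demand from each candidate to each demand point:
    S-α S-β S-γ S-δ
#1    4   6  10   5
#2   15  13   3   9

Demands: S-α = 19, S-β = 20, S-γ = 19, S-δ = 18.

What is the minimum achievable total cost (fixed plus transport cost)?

Open {#1, #2}: assign each demand point to its cheapest open site.
  S-α→#1 19×4=76, S-β→#1 20×6=120, S-γ→#2 19×3=57, S-δ→#1 18×5=90
  transport cost 343, fixed 225 → total 568.
Compare {#1}: transport cost 476 + fixed 104 = 580.
Compare {#2}: transport cost 764 + fixed 121 = 885.

568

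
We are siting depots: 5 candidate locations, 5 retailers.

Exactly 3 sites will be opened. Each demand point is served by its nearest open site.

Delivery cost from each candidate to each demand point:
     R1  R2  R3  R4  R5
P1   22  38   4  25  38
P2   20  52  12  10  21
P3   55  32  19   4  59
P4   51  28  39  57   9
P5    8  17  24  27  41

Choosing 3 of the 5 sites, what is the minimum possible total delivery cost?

Open {P2, P4, P5}.
  R1→P5 8, R2→P5 17, R3→P2 12, R4→P2 10, R5→P4 9  ⇒ total 56.
Compare {P3, P4, P5}: total 57.
Compare {P1, P2, P5}: total 60.
No size-3 selection does better; minimum is 56.

56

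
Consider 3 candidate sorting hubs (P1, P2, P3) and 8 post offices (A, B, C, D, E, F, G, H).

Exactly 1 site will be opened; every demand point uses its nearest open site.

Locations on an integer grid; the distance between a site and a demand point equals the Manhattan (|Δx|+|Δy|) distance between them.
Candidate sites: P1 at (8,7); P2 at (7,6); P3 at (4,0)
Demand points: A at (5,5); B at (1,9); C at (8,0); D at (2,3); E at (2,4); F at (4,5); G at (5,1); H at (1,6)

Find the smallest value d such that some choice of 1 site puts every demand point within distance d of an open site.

9

Open {P2}.
  Farthest demand point is B at distance 9 (to P2); all others are ≤ 9.
With {P1} the worst case is 10.
With {P3} the worst case is 12.
No size-1 selection achieves below 9.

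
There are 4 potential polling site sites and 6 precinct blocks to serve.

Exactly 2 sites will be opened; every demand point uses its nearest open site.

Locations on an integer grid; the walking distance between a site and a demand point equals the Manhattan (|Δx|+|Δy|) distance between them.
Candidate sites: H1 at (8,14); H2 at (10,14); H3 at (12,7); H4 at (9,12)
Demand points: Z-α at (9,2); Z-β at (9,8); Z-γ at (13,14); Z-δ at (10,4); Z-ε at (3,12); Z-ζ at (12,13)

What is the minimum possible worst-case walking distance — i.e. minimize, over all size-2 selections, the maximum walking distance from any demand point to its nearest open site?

8

Open {H1, H3}.
  Farthest demand point is Z-α at walking distance 8 (to H3); all others are ≤ 8.
With {H3, H4} the worst case is 8.
With {H2, H3} the worst case is 9.
No size-2 selection achieves below 8.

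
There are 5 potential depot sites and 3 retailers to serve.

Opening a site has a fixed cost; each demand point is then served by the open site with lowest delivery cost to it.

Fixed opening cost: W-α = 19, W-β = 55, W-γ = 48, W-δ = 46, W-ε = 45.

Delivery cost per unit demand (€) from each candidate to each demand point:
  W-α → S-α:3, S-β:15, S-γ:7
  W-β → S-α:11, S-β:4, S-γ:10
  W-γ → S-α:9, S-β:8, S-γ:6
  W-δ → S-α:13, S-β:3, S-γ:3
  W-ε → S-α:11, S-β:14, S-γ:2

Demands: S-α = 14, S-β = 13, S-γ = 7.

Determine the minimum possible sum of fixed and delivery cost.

Open {W-α, W-δ}: assign each demand point to its cheapest open site.
  S-α→W-α 14×3=42, S-β→W-δ 13×3=39, S-γ→W-δ 7×3=21
  delivery cost 102, fixed 65 → total 167.
Compare {W-α, W-δ, W-ε}: delivery cost 95 + fixed 110 = 205.
Compare {W-α, W-γ, W-δ}: delivery cost 102 + fixed 113 = 215.
Compare {W-α, W-β}: delivery cost 143 + fixed 74 = 217.
All other subsets cost ≥ 205. Minimum total cost: 167.

167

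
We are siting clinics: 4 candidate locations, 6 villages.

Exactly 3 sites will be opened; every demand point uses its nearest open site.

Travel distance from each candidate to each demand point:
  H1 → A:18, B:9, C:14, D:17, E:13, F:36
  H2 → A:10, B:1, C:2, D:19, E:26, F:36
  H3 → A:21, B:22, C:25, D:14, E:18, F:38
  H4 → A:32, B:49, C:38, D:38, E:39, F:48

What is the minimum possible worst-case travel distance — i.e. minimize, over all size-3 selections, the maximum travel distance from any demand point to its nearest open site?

36

Open {H1, H2, H3}.
  Farthest demand point is F at travel distance 36 (to H1); all others are ≤ 36.
With {H1, H2, H4} the worst case is 36.
With {H1, H3, H4} the worst case is 36.
No size-3 selection achieves below 36.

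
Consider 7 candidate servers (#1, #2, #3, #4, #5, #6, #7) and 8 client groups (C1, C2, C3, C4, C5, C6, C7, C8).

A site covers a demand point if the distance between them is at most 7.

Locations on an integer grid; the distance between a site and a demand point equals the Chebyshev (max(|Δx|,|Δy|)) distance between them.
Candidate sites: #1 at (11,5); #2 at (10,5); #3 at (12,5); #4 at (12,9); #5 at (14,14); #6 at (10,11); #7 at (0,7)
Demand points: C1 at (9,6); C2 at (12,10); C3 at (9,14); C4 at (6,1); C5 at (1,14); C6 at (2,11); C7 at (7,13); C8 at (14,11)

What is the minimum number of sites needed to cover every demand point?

2

Coverage sets (demand points within 7 of each site):
  #1: {C1, C2, C4, C8}
  #2: {C1, C2, C4, C8}
  #3: {C1, C2, C4, C8}
  #4: {C1, C2, C3, C7, C8}
  #5: {C2, C3, C7, C8}
  #6: {C1, C2, C3, C7, C8}
  #7: {C4, C5, C6, C7}
No single site covers all 8 demand points.
But {#4, #7} covers everything, so the minimum is 2.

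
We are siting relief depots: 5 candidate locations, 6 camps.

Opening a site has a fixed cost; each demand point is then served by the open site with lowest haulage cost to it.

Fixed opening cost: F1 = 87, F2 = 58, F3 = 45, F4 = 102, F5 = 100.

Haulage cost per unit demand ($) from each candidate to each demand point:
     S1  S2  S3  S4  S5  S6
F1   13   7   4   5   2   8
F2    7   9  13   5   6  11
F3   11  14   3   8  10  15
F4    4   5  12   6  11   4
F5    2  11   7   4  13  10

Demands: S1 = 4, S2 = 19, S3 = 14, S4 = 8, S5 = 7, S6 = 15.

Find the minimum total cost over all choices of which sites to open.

Open {F1, F4}: assign each demand point to its cheapest open site.
  S1→F4 4×4=16, S2→F4 19×5=95, S3→F1 14×4=56, S4→F1 8×5=40, S5→F1 7×2=14, S6→F4 15×4=60
  haulage cost 281, fixed 189 → total 470.
Compare {F3, F4}: haulage cost 331 + fixed 147 = 478.
Compare {F2, F3, F4}: haulage cost 295 + fixed 205 = 500.
Compare {F1, F3, F4}: haulage cost 267 + fixed 234 = 501.
All other subsets cost ≥ 478. Minimum total cost: 470.

470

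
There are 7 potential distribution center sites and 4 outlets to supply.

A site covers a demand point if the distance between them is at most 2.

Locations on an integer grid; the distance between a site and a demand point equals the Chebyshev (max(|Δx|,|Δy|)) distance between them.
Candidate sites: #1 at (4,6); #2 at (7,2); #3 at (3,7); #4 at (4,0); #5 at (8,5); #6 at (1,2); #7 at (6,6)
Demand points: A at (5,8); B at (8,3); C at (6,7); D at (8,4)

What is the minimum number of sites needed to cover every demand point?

2

Coverage sets (demand points within 2 of each site):
  #1: {A, C}
  #2: {B, D}
  #3: {A}
  #4: {}
  #5: {B, C, D}
  #6: {}
  #7: {A, C, D}
No single site covers all 4 demand points.
But {#1, #2} covers everything, so the minimum is 2.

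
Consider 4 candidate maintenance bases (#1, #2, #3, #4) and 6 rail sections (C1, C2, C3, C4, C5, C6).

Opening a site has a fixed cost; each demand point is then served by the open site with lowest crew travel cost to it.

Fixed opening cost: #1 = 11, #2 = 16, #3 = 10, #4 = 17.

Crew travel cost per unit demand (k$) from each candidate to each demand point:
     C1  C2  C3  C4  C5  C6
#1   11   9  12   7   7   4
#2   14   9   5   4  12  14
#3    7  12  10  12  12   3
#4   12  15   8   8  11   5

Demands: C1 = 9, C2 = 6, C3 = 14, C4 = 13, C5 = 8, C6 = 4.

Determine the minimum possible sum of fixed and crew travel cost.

Open {#1, #2, #3}: assign each demand point to its cheapest open site.
  C1→#3 9×7=63, C2→#1 6×9=54, C3→#2 14×5=70, C4→#2 13×4=52, C5→#1 8×7=56, C6→#3 4×3=12
  crew travel cost 307, fixed 37 → total 344.
Compare {#1, #2, #3, #4}: crew travel cost 307 + fixed 54 = 361.
Compare {#2, #3}: crew travel cost 347 + fixed 26 = 373.
Compare {#1, #2}: crew travel cost 347 + fixed 27 = 374.
All other subsets cost ≥ 361. Minimum total cost: 344.

344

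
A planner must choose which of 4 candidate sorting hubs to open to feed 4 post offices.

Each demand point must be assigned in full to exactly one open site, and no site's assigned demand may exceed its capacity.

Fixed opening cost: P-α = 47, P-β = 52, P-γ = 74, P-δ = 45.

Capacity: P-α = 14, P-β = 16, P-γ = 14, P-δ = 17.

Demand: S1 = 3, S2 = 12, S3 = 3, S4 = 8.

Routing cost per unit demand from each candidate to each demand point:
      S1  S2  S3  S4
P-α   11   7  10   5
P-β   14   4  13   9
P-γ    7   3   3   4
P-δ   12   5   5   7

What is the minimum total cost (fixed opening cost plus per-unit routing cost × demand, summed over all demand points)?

236

Open {P-β, P-γ}; cheapest assignment that respects the capacities:
  P-β (cap 16, load 12): S2 — cost 12×4 = 48
  P-γ (cap 14, load 14): S1, S3, S4 — cost 3×7 + 3×3 + 8×4 = 62
  Shipping 110, fixed 126 → total 236.
  Any other capacity-feasible assignment to {P-β, P-γ} ships for at least 110.
Compare {P-α, P-δ}: its best feasible assignment gives total 240.
Compare {P-γ, P-δ}: its best feasible assignment gives total 241.
Every other set of open sites that can feasibly serve all demand totals ≥ 240 even under its best assignment. Minimum: 236.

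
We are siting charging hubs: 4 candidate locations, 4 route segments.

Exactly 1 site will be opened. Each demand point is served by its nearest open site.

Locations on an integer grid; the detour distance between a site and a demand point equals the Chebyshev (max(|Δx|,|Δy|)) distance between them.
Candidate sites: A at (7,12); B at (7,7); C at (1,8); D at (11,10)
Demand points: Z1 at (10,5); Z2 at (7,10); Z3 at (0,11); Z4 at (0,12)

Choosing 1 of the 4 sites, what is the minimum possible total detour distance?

Open {B}.
  Z1→B 3, Z2→B 3, Z3→B 7, Z4→B 7  ⇒ total 20.
Compare {C}: total 22.
Compare {A}: total 23.
No size-1 selection does better; minimum is 20.

20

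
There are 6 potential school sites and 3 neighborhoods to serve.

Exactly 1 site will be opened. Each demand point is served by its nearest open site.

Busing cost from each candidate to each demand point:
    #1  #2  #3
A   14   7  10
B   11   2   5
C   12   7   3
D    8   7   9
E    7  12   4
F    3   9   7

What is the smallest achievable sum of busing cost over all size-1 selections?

18

Open {B}.
  #1→B 11, #2→B 2, #3→B 5  ⇒ total 18.
Compare {F}: total 19.
Compare {C}: total 22.
No size-1 selection does better; minimum is 18.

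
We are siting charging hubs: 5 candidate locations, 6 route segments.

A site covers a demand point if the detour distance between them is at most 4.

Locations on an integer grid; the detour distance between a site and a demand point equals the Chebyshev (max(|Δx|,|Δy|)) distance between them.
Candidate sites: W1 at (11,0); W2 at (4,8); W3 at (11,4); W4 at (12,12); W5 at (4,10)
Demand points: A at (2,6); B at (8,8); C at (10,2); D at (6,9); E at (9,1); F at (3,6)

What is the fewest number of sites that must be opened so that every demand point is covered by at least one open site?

Coverage sets (demand points within 4 of each site):
  W1: {C, E}
  W2: {A, B, D, F}
  W3: {B, C, E}
  W4: {B}
  W5: {A, B, D, F}
No single site covers all 6 demand points.
But {W1, W2} covers everything, so the minimum is 2.

2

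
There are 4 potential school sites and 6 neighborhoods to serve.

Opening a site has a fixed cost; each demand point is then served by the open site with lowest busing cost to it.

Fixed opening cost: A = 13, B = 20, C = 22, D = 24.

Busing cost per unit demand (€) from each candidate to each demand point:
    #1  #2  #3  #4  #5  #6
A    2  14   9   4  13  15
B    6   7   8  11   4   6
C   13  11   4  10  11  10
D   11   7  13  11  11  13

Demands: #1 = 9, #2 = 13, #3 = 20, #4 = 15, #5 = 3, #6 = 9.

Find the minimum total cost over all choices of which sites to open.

Open {A, B, C}: assign each demand point to its cheapest open site.
  #1→A 9×2=18, #2→B 13×7=91, #3→C 20×4=80, #4→A 15×4=60, #5→B 3×4=12, #6→B 9×6=54
  busing cost 315, fixed 55 → total 370.
Compare {A, B, C, D}: busing cost 315 + fixed 79 = 394.
Compare {A, B}: busing cost 395 + fixed 33 = 428.
Compare {A, C, D}: busing cost 372 + fixed 59 = 431.
All other subsets cost ≥ 394. Minimum total cost: 370.

370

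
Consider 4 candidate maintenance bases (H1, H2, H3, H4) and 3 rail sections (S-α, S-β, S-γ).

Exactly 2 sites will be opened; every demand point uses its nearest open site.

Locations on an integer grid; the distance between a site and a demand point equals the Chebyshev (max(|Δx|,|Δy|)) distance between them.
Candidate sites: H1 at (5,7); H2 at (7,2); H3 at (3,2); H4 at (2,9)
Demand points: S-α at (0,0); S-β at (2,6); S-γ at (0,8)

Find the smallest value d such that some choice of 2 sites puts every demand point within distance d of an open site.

3

Open {H3, H4}.
  Farthest demand point is S-α at distance 3 (to H3); all others are ≤ 3.
With {H1, H3} the worst case is 5.
With {H2, H3} the worst case is 6.
No size-2 selection achieves below 3.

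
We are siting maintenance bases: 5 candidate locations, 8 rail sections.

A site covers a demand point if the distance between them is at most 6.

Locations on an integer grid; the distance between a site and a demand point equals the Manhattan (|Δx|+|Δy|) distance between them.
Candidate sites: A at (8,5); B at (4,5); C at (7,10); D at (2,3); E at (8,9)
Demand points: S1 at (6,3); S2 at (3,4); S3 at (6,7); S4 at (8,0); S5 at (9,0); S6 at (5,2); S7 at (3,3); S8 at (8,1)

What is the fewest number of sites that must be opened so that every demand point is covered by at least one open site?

2

Coverage sets (demand points within 6 of each site):
  A: {S1, S2, S3, S4, S5, S6, S8}
  B: {S1, S2, S3, S6, S7}
  C: {S3}
  D: {S1, S2, S6, S7}
  E: {S3}
No single site covers all 8 demand points.
But {A, B} covers everything, so the minimum is 2.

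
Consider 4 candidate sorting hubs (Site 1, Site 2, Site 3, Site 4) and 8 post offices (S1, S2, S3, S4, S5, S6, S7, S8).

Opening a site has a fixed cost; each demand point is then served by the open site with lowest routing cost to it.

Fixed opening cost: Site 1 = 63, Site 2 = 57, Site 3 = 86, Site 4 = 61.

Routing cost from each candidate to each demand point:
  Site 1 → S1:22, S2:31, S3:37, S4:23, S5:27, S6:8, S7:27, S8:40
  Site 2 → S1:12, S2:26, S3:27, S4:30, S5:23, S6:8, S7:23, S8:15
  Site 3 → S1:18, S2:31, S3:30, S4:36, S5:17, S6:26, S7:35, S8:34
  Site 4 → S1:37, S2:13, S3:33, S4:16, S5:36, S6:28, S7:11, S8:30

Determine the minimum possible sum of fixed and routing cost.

Open {Site 2}: assign each demand point to its cheapest open site.
  S1→Site 2 12, S2→Site 2 26, S3→Site 2 27, S4→Site 2 30, S5→Site 2 23, S6→Site 2 8, S7→Site 2 23, S8→Site 2 15
  routing cost 164, fixed 57 → total 221.
Compare {Site 2, Site 4}: routing cost 125 + fixed 118 = 243.
Compare {Site 4}: routing cost 204 + fixed 61 = 265.
Compare {Site 1, Site 2}: routing cost 157 + fixed 120 = 277.
All other subsets cost ≥ 243. Minimum total cost: 221.

221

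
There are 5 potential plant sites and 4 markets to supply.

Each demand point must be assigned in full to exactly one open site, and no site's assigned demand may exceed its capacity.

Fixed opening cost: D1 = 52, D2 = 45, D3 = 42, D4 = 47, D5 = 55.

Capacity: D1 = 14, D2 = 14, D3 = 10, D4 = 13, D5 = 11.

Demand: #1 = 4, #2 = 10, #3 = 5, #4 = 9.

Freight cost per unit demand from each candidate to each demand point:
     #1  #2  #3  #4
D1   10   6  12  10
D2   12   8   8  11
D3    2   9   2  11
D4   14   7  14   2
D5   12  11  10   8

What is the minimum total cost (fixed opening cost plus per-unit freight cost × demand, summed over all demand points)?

237

Open {D1, D3, D4}; cheapest assignment that respects the capacities:
  D1 (cap 14, load 10): #2 — cost 10×6 = 60
  D3 (cap 10, load 9): #1, #3 — cost 4×2 + 5×2 = 18
  D4 (cap 13, load 9): #4 — cost 9×2 = 18
  Shipping 96, fixed 141 → total 237.
  Any other capacity-feasible assignment to {D1, D3, D4} ships for at least 96.
Compare {D2, D3, D4}: its best feasible assignment gives total 250.
Compare {D1, D2, D3, D4}: its best feasible assignment gives total 282.
Every other set of open sites that can feasibly serve all demand totals ≥ 250 even under its best assignment. Minimum: 237.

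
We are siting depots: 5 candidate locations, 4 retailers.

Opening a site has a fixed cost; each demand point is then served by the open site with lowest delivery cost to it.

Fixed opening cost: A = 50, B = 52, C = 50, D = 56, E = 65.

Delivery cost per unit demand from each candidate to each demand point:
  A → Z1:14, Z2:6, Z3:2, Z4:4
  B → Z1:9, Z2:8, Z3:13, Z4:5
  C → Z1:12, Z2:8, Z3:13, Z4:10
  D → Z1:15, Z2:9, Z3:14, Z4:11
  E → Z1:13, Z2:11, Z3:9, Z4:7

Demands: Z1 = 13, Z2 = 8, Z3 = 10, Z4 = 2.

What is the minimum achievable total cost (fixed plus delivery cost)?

Open {A, B}: assign each demand point to its cheapest open site.
  Z1→B 13×9=117, Z2→A 8×6=48, Z3→A 10×2=20, Z4→A 2×4=8
  delivery cost 193, fixed 102 → total 295.
Compare {A}: delivery cost 258 + fixed 50 = 308.
Compare {A, C}: delivery cost 232 + fixed 100 = 332.
Compare {A, B, C}: delivery cost 193 + fixed 152 = 345.
All other subsets cost ≥ 308. Minimum total cost: 295.

295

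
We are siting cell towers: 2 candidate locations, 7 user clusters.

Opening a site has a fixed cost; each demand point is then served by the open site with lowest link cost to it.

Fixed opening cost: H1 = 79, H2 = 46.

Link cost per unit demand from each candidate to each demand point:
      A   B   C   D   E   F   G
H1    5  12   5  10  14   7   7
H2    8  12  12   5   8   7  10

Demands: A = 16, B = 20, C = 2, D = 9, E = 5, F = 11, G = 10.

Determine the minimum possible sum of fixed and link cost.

687

Open {H1, H2}: assign each demand point to its cheapest open site.
  A→H1 16×5=80, B→H1 20×12=240, C→H1 2×5=10, D→H2 9×5=45, E→H2 5×8=40, F→H1 11×7=77, G→H1 10×7=70
  link cost 562, fixed 125 → total 687.
Compare {H2}: link cost 654 + fixed 46 = 700.
Compare {H1}: link cost 637 + fixed 79 = 716.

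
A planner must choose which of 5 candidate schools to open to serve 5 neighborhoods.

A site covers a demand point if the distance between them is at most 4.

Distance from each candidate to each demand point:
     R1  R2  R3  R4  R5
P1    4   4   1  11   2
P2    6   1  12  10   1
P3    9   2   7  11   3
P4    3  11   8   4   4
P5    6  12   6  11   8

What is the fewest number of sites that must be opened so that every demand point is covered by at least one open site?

2

Coverage sets (demand points within 4 of each site):
  P1: {R1, R2, R3, R5}
  P2: {R2, R5}
  P3: {R2, R5}
  P4: {R1, R4, R5}
  P5: {}
No single site covers all 5 demand points.
But {P1, P4} covers everything, so the minimum is 2.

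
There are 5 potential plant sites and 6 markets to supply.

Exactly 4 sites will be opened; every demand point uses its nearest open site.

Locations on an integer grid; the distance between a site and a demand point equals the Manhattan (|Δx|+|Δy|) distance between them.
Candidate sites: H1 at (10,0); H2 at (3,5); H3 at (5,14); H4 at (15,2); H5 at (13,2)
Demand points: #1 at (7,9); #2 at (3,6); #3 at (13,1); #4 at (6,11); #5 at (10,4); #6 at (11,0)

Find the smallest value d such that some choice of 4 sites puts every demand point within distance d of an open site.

7

Open {H1, H2, H3, H4}.
  Farthest demand point is #1 at distance 7 (to H3); all others are ≤ 7.
With {H1, H2, H3, H5} the worst case is 7.
With {H2, H3, H4, H5} the worst case is 7.
No size-4 selection achieves below 7.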